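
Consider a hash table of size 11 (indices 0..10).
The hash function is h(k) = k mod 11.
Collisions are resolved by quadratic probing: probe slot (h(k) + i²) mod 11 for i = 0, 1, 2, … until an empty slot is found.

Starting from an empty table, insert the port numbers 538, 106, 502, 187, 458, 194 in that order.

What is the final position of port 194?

1

538 hashes to 10; slot 10 is free -> place at 10.
106 hashes to 7; slot 7 is free -> place at 7.
502 hashes to 7; 7 taken -> place at 8.
187 hashes to 0; slot 0 is free -> place at 0.
458 hashes to 7; 7,8,0 taken -> place at 5.
194 hashes to 7; 7,8,0,5 taken -> place at 1.
Table: [187, 194, ., ., ., 458, ., 106, 502, ., 538]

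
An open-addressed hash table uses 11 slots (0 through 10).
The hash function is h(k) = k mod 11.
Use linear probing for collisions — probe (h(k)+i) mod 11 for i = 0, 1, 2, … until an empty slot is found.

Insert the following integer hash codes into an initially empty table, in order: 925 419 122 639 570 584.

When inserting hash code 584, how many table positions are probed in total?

925 hashes to 1; slot 1 is free -> place at 1.
419 hashes to 1; 1 taken -> place at 2.
122 hashes to 1; 1,2 taken -> place at 3.
639 hashes to 1; 1,2,3 taken -> place at 4.
570 hashes to 9; slot 9 is free -> place at 9.
584 hashes to 1; 1,2,3,4 taken -> place at 5.
Table: [∅, 925, 419, 122, 639, 584, ∅, ∅, ∅, 570, ∅]

5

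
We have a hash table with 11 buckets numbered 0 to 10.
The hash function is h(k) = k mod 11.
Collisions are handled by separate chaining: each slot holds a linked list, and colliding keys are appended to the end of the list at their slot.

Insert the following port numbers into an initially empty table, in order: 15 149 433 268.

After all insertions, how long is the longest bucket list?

Insert 15: h=4, bucket 4 empty -> new chain.
Insert 149: h=6, bucket 6 empty -> new chain.
Insert 433: h=4, bucket 4 nonempty -> append to chain.
Insert 268: h=4, bucket 4 nonempty -> append to chain.
Final buckets:
0: ∅
1: ∅
2: ∅
3: ∅
4: 15 -> 433 -> 268
5: ∅
6: 149
7: ∅
8: ∅
9: ∅
10: ∅

3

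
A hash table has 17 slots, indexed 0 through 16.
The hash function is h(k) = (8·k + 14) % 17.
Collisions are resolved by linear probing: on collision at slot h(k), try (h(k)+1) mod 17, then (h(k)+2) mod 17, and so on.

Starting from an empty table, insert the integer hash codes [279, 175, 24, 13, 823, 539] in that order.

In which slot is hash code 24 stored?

4

279 hashes to 2; slot 2 is free -> place at 2.
175 hashes to 3; slot 3 is free -> place at 3.
24 hashes to 2; 2,3 taken -> place at 4.
13 hashes to 16; slot 16 is free -> place at 16.
823 hashes to 2; 2,3,4 taken -> place at 5.
539 hashes to 8; slot 8 is free -> place at 8.
Table: [-, -, 279, 175, 24, 823, -, -, 539, -, -, -, -, -, -, -, 13]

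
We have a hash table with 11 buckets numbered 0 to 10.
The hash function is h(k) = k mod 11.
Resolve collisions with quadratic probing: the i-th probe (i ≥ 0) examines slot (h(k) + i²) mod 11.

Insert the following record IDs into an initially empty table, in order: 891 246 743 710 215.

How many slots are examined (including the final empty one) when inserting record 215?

891 hashes to 0; slot 0 is free => place at 0.
246 hashes to 4; slot 4 is free => place at 4.
743 hashes to 6; slot 6 is free => place at 6.
710 hashes to 6; 6 taken => place at 7.
215 hashes to 6; 6,7 taken => place at 10.
Table: [891, _, _, _, 246, _, 743, 710, _, _, 215]

3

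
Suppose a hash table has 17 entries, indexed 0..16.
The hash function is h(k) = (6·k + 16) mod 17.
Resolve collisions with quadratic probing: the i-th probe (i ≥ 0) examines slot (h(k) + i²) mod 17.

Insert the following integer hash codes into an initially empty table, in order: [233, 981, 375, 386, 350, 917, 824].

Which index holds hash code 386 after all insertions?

7

233 hashes to 3; slot 3 is free -> place at 3.
981 hashes to 3; 3 taken -> place at 4.
375 hashes to 5; slot 5 is free -> place at 5.
386 hashes to 3; 3,4 taken -> place at 7.
350 hashes to 8; slot 8 is free -> place at 8.
917 hashes to 10; slot 10 is free -> place at 10.
824 hashes to 13; slot 13 is free -> place at 13.
Table: [-, -, -, 233, 981, 375, -, 386, 350, -, 917, -, -, 824, -, -, -]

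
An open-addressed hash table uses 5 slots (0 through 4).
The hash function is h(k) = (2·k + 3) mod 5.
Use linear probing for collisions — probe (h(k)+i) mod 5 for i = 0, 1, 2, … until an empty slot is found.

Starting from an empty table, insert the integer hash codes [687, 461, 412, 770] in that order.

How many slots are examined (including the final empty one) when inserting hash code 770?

2

687: h=2 => slot 2
461: h=0 => slot 0
412: h=2, probe 2,3 => slot 3
770: h=3, probe 3,4 => slot 4
Table: [461, _, 687, 412, 770]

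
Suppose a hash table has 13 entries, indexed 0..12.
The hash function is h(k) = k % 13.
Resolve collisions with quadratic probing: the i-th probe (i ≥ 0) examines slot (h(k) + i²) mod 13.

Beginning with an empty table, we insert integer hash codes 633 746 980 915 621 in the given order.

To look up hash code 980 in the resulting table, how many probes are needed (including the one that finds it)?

2

633: h=9 -> slot 9
746: h=5 -> slot 5
980: h=5, probe 5,6 -> slot 6
915: h=5, probe 5,6,9,1 -> slot 1
621: h=10 -> slot 10
Table: [—, 915, —, —, —, 746, 980, —, —, 633, 621, —, —]
Lookup 980: h=5, probe 5,6 → found at 6.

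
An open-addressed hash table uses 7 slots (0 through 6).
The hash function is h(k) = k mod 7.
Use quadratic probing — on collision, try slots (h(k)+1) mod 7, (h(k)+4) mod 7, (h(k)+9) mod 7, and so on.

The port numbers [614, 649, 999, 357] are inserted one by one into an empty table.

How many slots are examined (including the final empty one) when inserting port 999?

Insert 614: h=5, slot 5 empty → index 5.
Insert 649: h=5, slot 5 occupied → index 6.
Insert 999: h=5, slots 5,6 occupied → index 2.
Insert 357: h=0, slot 0 empty → index 0.
Table: [357, ., 999, ., ., 614, 649]

3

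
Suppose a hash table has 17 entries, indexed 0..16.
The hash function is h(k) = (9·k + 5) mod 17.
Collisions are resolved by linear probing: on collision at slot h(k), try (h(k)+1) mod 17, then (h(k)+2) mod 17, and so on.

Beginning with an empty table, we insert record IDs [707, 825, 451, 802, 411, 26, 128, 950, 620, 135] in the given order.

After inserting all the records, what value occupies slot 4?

128

Insert 707: h=10, slot 10 empty -> index 10.
Insert 825: h=1, slot 1 empty -> index 1.
Insert 451: h=1, slot 1 occupied -> index 2.
Insert 802: h=15, slot 15 empty -> index 15.
Insert 411: h=15, slot 15 occupied -> index 16.
Insert 26: h=1, slots 1,2 occupied -> index 3.
Insert 128: h=1, slots 1,2,3 occupied -> index 4.
Insert 950: h=4, slot 4 occupied -> index 5.
Insert 620: h=9, slot 9 empty -> index 9.
Insert 135: h=13, slot 13 empty -> index 13.
Table: [., 825, 451, 26, 128, 950, ., ., ., 620, 707, ., ., 135, ., 802, 411]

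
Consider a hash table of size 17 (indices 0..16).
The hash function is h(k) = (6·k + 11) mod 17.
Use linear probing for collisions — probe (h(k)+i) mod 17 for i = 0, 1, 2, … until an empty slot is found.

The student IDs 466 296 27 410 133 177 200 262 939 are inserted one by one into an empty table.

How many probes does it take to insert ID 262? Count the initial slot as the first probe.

7

Insert 466: h=2, slot 2 empty => index 2.
Insert 296: h=2, slot 2 occupied => index 3.
Insert 27: h=3, slot 3 occupied => index 4.
Insert 410: h=6, slot 6 empty => index 6.
Insert 133: h=10, slot 10 empty => index 10.
Insert 177: h=2, slots 2,3,4 occupied => index 5.
Insert 200: h=4, slots 4,5,6 occupied => index 7.
Insert 262: h=2, slots 2,3,4,5,6,7 occupied => index 8.
Insert 939: h=1, slot 1 empty => index 1.
Table: [∅, 939, 466, 296, 27, 177, 410, 200, 262, ∅, 133, ∅, ∅, ∅, ∅, ∅, ∅]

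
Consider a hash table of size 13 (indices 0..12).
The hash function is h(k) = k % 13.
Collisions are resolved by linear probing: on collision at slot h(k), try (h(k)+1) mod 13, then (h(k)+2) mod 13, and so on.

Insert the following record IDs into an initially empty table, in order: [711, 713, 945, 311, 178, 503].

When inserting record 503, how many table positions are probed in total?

6

711 hashes to 9; slot 9 is free → place at 9.
713 hashes to 11; slot 11 is free → place at 11.
945 hashes to 9; 9 taken → place at 10.
311 hashes to 12; slot 12 is free → place at 12.
178 hashes to 9; 9,10,11,12 taken → place at 0.
503 hashes to 9; 9,10,11,12,0 taken → place at 1.
Table: [178, 503, -, -, -, -, -, -, -, 711, 945, 713, 311]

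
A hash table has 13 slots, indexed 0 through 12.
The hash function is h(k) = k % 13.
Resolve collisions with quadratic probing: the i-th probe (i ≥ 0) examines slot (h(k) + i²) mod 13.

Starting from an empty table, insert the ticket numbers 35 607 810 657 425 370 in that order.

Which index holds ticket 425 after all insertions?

35: h=9 -> slot 9
607: h=9, probe 9,10 -> slot 10
810: h=4 -> slot 4
657: h=7 -> slot 7
425: h=9, probe 9,10,0 -> slot 0
370: h=6 -> slot 6
Table: [425, —, —, —, 810, —, 370, 657, —, 35, 607, —, —]

0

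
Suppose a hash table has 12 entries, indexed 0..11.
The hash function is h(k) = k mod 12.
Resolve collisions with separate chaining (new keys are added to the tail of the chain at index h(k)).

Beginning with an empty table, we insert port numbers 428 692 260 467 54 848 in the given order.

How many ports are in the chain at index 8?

4

428 -> bucket 8
692 -> bucket 8 (collision)
260 -> bucket 8 (collision)
467 -> bucket 11
54 -> bucket 6
848 -> bucket 8 (collision)
Final buckets:
0: —
1: —
2: —
3: —
4: —
5: —
6: 54
7: —
8: 428 -> 692 -> 260 -> 848
9: —
10: —
11: 467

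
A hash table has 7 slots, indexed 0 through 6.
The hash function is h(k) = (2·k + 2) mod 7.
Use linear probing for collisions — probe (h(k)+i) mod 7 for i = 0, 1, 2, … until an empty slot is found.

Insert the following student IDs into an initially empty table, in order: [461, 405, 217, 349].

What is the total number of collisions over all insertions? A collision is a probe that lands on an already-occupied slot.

461: h=0 => slot 0
405: h=0, probe 0,1 => slot 1
217: h=2 => slot 2
349: h=0, probe 0,1,2,3 => slot 3
Table: [461, 405, 217, 349, -, -, -]

4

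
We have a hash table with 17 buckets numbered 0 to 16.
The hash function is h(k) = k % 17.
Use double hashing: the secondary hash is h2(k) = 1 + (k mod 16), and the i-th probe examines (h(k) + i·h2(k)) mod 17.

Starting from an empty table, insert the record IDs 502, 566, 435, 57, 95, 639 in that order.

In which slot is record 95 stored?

8

502: h=9 => slot 9
566: h=5 => slot 5
435: h=10 => slot 10
57: h=6 => slot 6
95: h=10, h2=16, probe 10,9,8 => slot 8
639: h=10, h2=16, probe 10,9,8,7 => slot 7
Table: [-, -, -, -, -, 566, 57, 639, 95, 502, 435, -, -, -, -, -, -]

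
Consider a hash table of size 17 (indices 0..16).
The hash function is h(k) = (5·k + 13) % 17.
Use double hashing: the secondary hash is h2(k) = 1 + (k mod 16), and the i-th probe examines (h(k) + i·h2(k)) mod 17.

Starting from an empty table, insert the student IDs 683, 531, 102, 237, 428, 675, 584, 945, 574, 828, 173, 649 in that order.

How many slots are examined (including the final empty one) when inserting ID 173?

4

683 hashes to 11; slot 11 is free → place at 11.
531 hashes to 16; slot 16 is free → place at 16.
102 hashes to 13; slot 13 is free → place at 13.
237 hashes to 8; slot 8 is free → place at 8.
428 hashes to 11, h2=13; 11 taken → place at 7.
675 hashes to 5; slot 5 is free → place at 5.
584 hashes to 9; slot 9 is free → place at 9.
945 hashes to 12; slot 12 is free → place at 12.
574 hashes to 10; slot 10 is free → place at 10.
828 hashes to 5, h2=13; 5 taken → place at 1.
173 hashes to 11, h2=14; 11,8,5 taken → place at 2.
649 hashes to 11, h2=10; 11 taken → place at 4.
Table: [_, 828, 173, _, 649, 675, _, 428, 237, 584, 574, 683, 945, 102, _, _, 531]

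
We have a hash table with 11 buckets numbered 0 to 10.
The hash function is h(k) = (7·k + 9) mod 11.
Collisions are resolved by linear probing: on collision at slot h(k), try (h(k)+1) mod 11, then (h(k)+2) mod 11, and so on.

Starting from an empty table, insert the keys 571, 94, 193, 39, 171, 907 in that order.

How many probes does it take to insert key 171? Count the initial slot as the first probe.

571: h=2 -> slot 2
94: h=7 -> slot 7
193: h=7, probe 7,8 -> slot 8
39: h=7, probe 7,8,9 -> slot 9
171: h=7, probe 7,8,9,10 -> slot 10
907: h=0 -> slot 0
Table: [907, ., 571, ., ., ., ., 94, 193, 39, 171]

4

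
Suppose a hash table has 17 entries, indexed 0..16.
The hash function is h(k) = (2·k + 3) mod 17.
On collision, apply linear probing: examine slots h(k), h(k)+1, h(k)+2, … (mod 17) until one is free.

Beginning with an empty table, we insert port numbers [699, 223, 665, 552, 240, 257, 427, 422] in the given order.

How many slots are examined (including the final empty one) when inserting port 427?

6

699 hashes to 7; slot 7 is free -> place at 7.
223 hashes to 7; 7 taken -> place at 8.
665 hashes to 7; 7,8 taken -> place at 9.
552 hashes to 2; slot 2 is free -> place at 2.
240 hashes to 7; 7,8,9 taken -> place at 10.
257 hashes to 7; 7,8,9,10 taken -> place at 11.
427 hashes to 7; 7,8,9,10,11 taken -> place at 12.
422 hashes to 14; slot 14 is free -> place at 14.
Table: [—, —, 552, —, —, —, —, 699, 223, 665, 240, 257, 427, —, 422, —, —]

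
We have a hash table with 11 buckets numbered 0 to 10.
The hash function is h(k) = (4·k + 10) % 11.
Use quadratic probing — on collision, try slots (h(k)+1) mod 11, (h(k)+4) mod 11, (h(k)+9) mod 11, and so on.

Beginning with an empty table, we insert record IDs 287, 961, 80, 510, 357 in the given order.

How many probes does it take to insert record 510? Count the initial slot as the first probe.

2

287 hashes to 3; slot 3 is free → place at 3.
961 hashes to 4; slot 4 is free → place at 4.
80 hashes to 0; slot 0 is free → place at 0.
510 hashes to 4; 4 taken → place at 5.
357 hashes to 8; slot 8 is free → place at 8.
Table: [80, -, -, 287, 961, 510, -, -, 357, -, -]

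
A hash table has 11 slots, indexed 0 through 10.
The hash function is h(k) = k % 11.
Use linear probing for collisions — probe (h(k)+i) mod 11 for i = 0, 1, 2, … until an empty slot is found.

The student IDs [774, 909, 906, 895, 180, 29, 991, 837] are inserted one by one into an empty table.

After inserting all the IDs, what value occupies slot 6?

895

Insert 774: h=4, slot 4 empty -> index 4.
Insert 909: h=7, slot 7 empty -> index 7.
Insert 906: h=4, slot 4 occupied -> index 5.
Insert 895: h=4, slots 4,5 occupied -> index 6.
Insert 180: h=4, slots 4,5,6,7 occupied -> index 8.
Insert 29: h=7, slots 7,8 occupied -> index 9.
Insert 991: h=1, slot 1 empty -> index 1.
Insert 837: h=1, slot 1 occupied -> index 2.
Table: [., 991, 837, ., 774, 906, 895, 909, 180, 29, .]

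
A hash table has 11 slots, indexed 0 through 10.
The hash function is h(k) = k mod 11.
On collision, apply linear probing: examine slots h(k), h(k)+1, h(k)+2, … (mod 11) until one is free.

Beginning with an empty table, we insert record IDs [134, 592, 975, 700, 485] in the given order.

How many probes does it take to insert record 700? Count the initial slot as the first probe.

2

134 hashes to 2; slot 2 is free → place at 2.
592 hashes to 9; slot 9 is free → place at 9.
975 hashes to 7; slot 7 is free → place at 7.
700 hashes to 7; 7 taken → place at 8.
485 hashes to 1; slot 1 is free → place at 1.
Table: [∅, 485, 134, ∅, ∅, ∅, ∅, 975, 700, 592, ∅]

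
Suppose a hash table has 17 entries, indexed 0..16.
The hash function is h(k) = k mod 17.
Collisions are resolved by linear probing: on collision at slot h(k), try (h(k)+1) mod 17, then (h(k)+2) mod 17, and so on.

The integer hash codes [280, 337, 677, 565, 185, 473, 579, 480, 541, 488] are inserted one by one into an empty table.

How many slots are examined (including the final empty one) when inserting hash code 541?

280 hashes to 8; slot 8 is free => place at 8.
337 hashes to 14; slot 14 is free => place at 14.
677 hashes to 14; 14 taken => place at 15.
565 hashes to 4; slot 4 is free => place at 4.
185 hashes to 15; 15 taken => place at 16.
473 hashes to 14; 14,15,16 taken => place at 0.
579 hashes to 1; slot 1 is free => place at 1.
480 hashes to 4; 4 taken => place at 5.
541 hashes to 14; 14,15,16,0,1 taken => place at 2.
488 hashes to 12; slot 12 is free => place at 12.
Table: [473, 579, 541, ., 565, 480, ., ., 280, ., ., ., 488, ., 337, 677, 185]

6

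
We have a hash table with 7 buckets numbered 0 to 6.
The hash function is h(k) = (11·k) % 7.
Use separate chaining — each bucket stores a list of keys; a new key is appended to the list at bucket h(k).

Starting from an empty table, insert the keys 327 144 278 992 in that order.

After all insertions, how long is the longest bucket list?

327 -> bucket 6
144 -> bucket 2
278 -> bucket 6 (collision)
992 -> bucket 6 (collision)
Final buckets:
0: _
1: _
2: 144
3: _
4: _
5: _
6: 327 -> 278 -> 992

3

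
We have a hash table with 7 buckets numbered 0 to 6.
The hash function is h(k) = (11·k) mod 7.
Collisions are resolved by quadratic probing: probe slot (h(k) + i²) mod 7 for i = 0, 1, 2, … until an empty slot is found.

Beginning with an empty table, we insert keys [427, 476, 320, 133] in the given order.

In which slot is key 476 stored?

1

427: h=0 => slot 0
476: h=0, probe 0,1 => slot 1
320: h=6 => slot 6
133: h=0, probe 0,1,4 => slot 4
Table: [427, 476, ∅, ∅, 133, ∅, 320]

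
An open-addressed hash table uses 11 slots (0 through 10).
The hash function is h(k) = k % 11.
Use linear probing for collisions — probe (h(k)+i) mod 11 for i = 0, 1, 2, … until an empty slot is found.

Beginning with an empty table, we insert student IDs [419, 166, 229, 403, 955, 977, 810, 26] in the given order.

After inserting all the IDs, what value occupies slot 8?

810

Insert 419: h=1, slot 1 empty => index 1.
Insert 166: h=1, slot 1 occupied => index 2.
Insert 229: h=9, slot 9 empty => index 9.
Insert 403: h=7, slot 7 empty => index 7.
Insert 955: h=9, slot 9 occupied => index 10.
Insert 977: h=9, slots 9,10 occupied => index 0.
Insert 810: h=7, slot 7 occupied => index 8.
Insert 26: h=4, slot 4 empty => index 4.
Table: [977, 419, 166, _, 26, _, _, 403, 810, 229, 955]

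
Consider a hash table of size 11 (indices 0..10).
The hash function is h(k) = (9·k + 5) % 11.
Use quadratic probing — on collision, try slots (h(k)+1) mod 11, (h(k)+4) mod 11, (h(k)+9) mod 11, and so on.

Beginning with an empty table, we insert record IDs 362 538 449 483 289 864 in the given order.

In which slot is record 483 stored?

362 hashes to 7; slot 7 is free → place at 7.
538 hashes to 7; 7 taken → place at 8.
449 hashes to 9; slot 9 is free → place at 9.
483 hashes to 7; 7,8 taken → place at 0.
289 hashes to 10; slot 10 is free → place at 10.
864 hashes to 4; slot 4 is free → place at 4.
Table: [483, ., ., ., 864, ., ., 362, 538, 449, 289]

0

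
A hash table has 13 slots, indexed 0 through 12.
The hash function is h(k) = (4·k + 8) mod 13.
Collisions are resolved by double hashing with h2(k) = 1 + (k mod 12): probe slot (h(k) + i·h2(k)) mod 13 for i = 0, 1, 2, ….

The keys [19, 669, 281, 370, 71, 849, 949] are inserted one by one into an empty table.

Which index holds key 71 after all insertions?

19: h=6 -> slot 6
669: h=6, h2=10, probe 6,3 -> slot 3
281: h=1 -> slot 1
370: h=6, h2=11, probe 6,4 -> slot 4
71: h=6, h2=12, probe 6,5 -> slot 5
849: h=11 -> slot 11
949: h=8 -> slot 8
Table: [∅, 281, ∅, 669, 370, 71, 19, ∅, 949, ∅, ∅, 849, ∅]

5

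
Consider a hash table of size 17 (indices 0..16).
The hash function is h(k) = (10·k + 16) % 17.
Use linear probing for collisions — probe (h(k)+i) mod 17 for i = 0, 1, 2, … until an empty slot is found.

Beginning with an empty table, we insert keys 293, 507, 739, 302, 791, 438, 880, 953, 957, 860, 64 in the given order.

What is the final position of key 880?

293: h=5 => slot 5
507: h=3 => slot 3
739: h=11 => slot 11
302: h=10 => slot 10
791: h=4 => slot 4
438: h=10, probe 10,11,12 => slot 12
880: h=10, probe 10,11,12,13 => slot 13
953: h=9 => slot 9
957: h=15 => slot 15
860: h=14 => slot 14
64: h=10, probe 10,11,12,13,14,15,16 => slot 16
Table: [∅, ∅, ∅, 507, 791, 293, ∅, ∅, ∅, 953, 302, 739, 438, 880, 860, 957, 64]

13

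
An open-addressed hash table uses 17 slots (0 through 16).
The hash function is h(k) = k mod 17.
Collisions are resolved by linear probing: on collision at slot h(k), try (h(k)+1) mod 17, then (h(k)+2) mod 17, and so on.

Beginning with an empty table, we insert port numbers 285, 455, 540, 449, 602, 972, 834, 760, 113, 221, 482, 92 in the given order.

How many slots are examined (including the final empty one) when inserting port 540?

3

285: h=13 => slot 13
455: h=13, probe 13,14 => slot 14
540: h=13, probe 13,14,15 => slot 15
449: h=7 => slot 7
602: h=7, probe 7,8 => slot 8
972: h=3 => slot 3
834: h=1 => slot 1
760: h=12 => slot 12
113: h=11 => slot 11
221: h=0 => slot 0
482: h=6 => slot 6
92: h=7, probe 7,8,9 => slot 9
Table: [221, 834, _, 972, _, _, 482, 449, 602, 92, _, 113, 760, 285, 455, 540, _]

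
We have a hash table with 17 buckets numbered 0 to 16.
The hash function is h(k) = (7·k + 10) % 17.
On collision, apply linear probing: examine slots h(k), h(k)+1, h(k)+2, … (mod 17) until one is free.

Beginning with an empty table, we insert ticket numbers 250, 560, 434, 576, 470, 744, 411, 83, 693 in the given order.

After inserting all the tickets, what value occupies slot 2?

Insert 250: h=9, slot 9 empty → index 9.
Insert 560: h=3, slot 3 empty → index 3.
Insert 434: h=5, slot 5 empty → index 5.
Insert 576: h=13, slot 13 empty → index 13.
Insert 470: h=2, slot 2 empty → index 2.
Insert 744: h=16, slot 16 empty → index 16.
Insert 411: h=14, slot 14 empty → index 14.
Insert 83: h=13, slots 13,14 occupied → index 15.
Insert 693: h=16, slot 16 occupied → index 0.
Table: [693, -, 470, 560, -, 434, -, -, -, 250, -, -, -, 576, 411, 83, 744]

470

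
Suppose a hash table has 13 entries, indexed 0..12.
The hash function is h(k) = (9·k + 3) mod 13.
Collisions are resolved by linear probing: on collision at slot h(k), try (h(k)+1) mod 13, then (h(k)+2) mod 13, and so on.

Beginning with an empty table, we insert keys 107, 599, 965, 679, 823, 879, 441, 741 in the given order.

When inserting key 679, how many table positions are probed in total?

107: h=4 -> slot 4
599: h=12 -> slot 12
965: h=4, probe 4,5 -> slot 5
679: h=4, probe 4,5,6 -> slot 6
823: h=0 -> slot 0
879: h=10 -> slot 10
441: h=7 -> slot 7
741: h=3 -> slot 3
Table: [823, _, _, 741, 107, 965, 679, 441, _, _, 879, _, 599]

3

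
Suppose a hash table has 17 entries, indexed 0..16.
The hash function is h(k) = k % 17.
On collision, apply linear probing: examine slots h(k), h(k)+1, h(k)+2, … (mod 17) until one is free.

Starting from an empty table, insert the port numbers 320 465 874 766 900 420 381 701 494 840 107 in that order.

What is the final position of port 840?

9

320: h=14 => slot 14
465: h=6 => slot 6
874: h=7 => slot 7
766: h=1 => slot 1
900: h=16 => slot 16
420: h=12 => slot 12
381: h=7, probe 7,8 => slot 8
701: h=4 => slot 4
494: h=1, probe 1,2 => slot 2
840: h=7, probe 7,8,9 => slot 9
107: h=5 => slot 5
Table: [—, 766, 494, —, 701, 107, 465, 874, 381, 840, —, —, 420, —, 320, —, 900]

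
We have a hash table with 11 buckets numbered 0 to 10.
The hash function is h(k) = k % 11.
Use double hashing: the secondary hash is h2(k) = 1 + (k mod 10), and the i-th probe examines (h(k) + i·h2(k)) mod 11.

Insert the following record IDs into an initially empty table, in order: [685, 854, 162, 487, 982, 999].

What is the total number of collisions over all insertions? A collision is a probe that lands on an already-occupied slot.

2

685: h=3 → slot 3
854: h=7 → slot 7
162: h=8 → slot 8
487: h=3, h2=8, probe 3,0 → slot 0
982: h=3, h2=3, probe 3,6 → slot 6
999: h=9 → slot 9
Table: [487, -, -, 685, -, -, 982, 854, 162, 999, -]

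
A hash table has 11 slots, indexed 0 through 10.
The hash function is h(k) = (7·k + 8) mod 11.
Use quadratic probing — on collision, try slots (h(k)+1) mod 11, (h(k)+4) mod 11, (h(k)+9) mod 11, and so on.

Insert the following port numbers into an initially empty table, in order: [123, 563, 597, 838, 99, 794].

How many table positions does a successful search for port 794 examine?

123 hashes to 0; slot 0 is free → place at 0.
563 hashes to 0; 0 taken → place at 1.
597 hashes to 7; slot 7 is free → place at 7.
838 hashes to 0; 0,1 taken → place at 4.
99 hashes to 8; slot 8 is free → place at 8.
794 hashes to 0; 0,1,4 taken → place at 9.
Table: [123, 563, ∅, ∅, 838, ∅, ∅, 597, 99, 794, ∅]
Lookup 794: h=0, probe 0,1,4,9 → found at 9.

4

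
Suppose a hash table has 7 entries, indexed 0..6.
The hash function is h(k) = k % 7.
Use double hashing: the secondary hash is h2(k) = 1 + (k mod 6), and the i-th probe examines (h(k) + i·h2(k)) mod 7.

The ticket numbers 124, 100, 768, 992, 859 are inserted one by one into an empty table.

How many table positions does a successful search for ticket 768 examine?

2

Insert 124: h=5, slot 5 empty => index 5.
Insert 100: h=2, slot 2 empty => index 2.
Insert 768: h=5, h2=1, slot 5 occupied => index 6.
Insert 992: h=5, h2=3, slot 5 occupied => index 1.
Insert 859: h=5, h2=2, slot 5 occupied => index 0.
Table: [859, 992, 100, ∅, ∅, 124, 768]
Lookup 768: h=5, h2=1, probe 5,6 → found at 6.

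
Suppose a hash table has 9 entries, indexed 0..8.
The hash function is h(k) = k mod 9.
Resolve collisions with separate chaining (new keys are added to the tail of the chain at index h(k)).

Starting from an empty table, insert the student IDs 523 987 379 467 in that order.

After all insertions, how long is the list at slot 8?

1

523 → bucket 1
987 → bucket 6
379 → bucket 1 (collision)
467 → bucket 8
Final buckets:
0: _
1: 523 -> 379
2: _
3: _
4: _
5: _
6: 987
7: _
8: 467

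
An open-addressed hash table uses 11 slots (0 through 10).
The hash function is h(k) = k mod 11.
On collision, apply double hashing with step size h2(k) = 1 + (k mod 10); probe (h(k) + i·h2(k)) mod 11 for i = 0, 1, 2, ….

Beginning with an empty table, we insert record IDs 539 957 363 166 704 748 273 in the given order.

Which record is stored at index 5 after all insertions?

704

539: h=0 => slot 0
957: h=0, h2=8, probe 0,8 => slot 8
363: h=0, h2=4, probe 0,4 => slot 4
166: h=1 => slot 1
704: h=0, h2=5, probe 0,5 => slot 5
748: h=0, h2=9, probe 0,9 => slot 9
273: h=9, h2=4, probe 9,2 => slot 2
Table: [539, 166, 273, ∅, 363, 704, ∅, ∅, 957, 748, ∅]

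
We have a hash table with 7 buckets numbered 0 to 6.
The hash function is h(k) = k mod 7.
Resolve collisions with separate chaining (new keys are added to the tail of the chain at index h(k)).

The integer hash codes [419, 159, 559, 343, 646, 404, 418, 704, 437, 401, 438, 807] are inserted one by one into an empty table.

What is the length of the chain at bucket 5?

Insert 419: h=6, bucket 6 empty → new chain.
Insert 159: h=5, bucket 5 empty → new chain.
Insert 559: h=6, bucket 6 nonempty → append to chain.
Insert 343: h=0, bucket 0 empty → new chain.
Insert 646: h=2, bucket 2 empty → new chain.
Insert 404: h=5, bucket 5 nonempty → append to chain.
Insert 418: h=5, bucket 5 nonempty → append to chain.
Insert 704: h=4, bucket 4 empty → new chain.
Insert 437: h=3, bucket 3 empty → new chain.
Insert 401: h=2, bucket 2 nonempty → append to chain.
Insert 438: h=4, bucket 4 nonempty → append to chain.
Insert 807: h=2, bucket 2 nonempty → append to chain.
Final buckets:
0: 343
1: -
2: 646 -> 401 -> 807
3: 437
4: 704 -> 438
5: 159 -> 404 -> 418
6: 419 -> 559

3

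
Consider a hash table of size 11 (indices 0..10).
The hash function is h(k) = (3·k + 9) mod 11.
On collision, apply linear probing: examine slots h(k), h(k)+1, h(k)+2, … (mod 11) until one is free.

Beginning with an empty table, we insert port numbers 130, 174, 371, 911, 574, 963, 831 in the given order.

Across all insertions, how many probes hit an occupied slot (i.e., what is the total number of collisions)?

10

Insert 130: h=3, slot 3 empty → index 3.
Insert 174: h=3, slot 3 occupied → index 4.
Insert 371: h=0, slot 0 empty → index 0.
Insert 911: h=3, slots 3,4 occupied → index 5.
Insert 574: h=4, slots 4,5 occupied → index 6.
Insert 963: h=5, slots 5,6 occupied → index 7.
Insert 831: h=5, slots 5,6,7 occupied → index 8.
Table: [371, -, -, 130, 174, 911, 574, 963, 831, -, -]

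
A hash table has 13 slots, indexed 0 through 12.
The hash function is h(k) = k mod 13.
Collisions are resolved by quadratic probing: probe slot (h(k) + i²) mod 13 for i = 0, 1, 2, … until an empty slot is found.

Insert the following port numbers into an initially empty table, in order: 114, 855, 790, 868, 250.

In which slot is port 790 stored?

1

114 hashes to 10; slot 10 is free → place at 10.
855 hashes to 10; 10 taken → place at 11.
790 hashes to 10; 10,11 taken → place at 1.
868 hashes to 10; 10,11,1 taken → place at 6.
250 hashes to 3; slot 3 is free → place at 3.
Table: [-, 790, -, 250, -, -, 868, -, -, -, 114, 855, -]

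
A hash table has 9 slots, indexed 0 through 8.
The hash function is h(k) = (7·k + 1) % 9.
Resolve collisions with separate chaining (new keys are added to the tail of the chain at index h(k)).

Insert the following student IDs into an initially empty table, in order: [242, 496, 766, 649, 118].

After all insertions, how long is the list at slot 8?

242 -> bucket 3
496 -> bucket 8
766 -> bucket 8 (collision)
649 -> bucket 8 (collision)
118 -> bucket 8 (collision)
Final buckets:
0: ∅
1: ∅
2: ∅
3: 242
4: ∅
5: ∅
6: ∅
7: ∅
8: 496 -> 766 -> 649 -> 118

4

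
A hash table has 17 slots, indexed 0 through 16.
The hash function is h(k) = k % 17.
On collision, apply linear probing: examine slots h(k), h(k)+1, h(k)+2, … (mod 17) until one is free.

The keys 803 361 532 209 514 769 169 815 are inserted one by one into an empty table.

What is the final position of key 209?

803 hashes to 4; slot 4 is free → place at 4.
361 hashes to 4; 4 taken → place at 5.
532 hashes to 5; 5 taken → place at 6.
209 hashes to 5; 5,6 taken → place at 7.
514 hashes to 4; 4,5,6,7 taken → place at 8.
769 hashes to 4; 4,5,6,7,8 taken → place at 9.
169 hashes to 16; slot 16 is free → place at 16.
815 hashes to 16; 16 taken → place at 0.
Table: [815, ., ., ., 803, 361, 532, 209, 514, 769, ., ., ., ., ., ., 169]

7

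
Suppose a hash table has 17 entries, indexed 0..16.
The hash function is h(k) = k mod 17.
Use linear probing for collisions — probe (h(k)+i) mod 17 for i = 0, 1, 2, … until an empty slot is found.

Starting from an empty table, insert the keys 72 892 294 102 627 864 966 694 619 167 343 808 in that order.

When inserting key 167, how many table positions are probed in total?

72: h=4 -> slot 4
892: h=8 -> slot 8
294: h=5 -> slot 5
102: h=0 -> slot 0
627: h=15 -> slot 15
864: h=14 -> slot 14
966: h=14, probe 14,15,16 -> slot 16
694: h=14, probe 14,15,16,0,1 -> slot 1
619: h=7 -> slot 7
167: h=14, probe 14,15,16,0,1,2 -> slot 2
343: h=3 -> slot 3
808: h=9 -> slot 9
Table: [102, 694, 167, 343, 72, 294, ., 619, 892, 808, ., ., ., ., 864, 627, 966]

6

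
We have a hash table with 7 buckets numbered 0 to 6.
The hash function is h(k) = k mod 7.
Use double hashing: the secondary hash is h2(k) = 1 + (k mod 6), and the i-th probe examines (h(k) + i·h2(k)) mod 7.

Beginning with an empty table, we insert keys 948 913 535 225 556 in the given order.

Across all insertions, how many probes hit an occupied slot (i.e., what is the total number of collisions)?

5

948: h=3 → slot 3
913: h=3, h2=2, probe 3,5 → slot 5
535: h=3, h2=2, probe 3,5,0 → slot 0
225: h=1 → slot 1
556: h=3, h2=5, probe 3,1,6 → slot 6
Table: [535, 225, ∅, 948, ∅, 913, 556]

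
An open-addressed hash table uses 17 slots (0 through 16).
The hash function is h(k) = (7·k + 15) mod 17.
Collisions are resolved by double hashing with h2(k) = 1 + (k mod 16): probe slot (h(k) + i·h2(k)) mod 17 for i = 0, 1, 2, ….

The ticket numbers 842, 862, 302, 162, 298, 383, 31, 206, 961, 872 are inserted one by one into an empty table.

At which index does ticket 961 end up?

16

842 hashes to 10; slot 10 is free -> place at 10.
862 hashes to 14; slot 14 is free -> place at 14.
302 hashes to 4; slot 4 is free -> place at 4.
162 hashes to 10, h2=3; 10 taken -> place at 13.
298 hashes to 10, h2=11; 10,4 taken -> place at 15.
383 hashes to 10, h2=16; 10 taken -> place at 9.
31 hashes to 11; slot 11 is free -> place at 11.
206 hashes to 12; slot 12 is free -> place at 12.
961 hashes to 10, h2=2; 10,12,14 taken -> place at 16.
872 hashes to 16, h2=9; 16 taken -> place at 8.
Table: [—, —, —, —, 302, —, —, —, 872, 383, 842, 31, 206, 162, 862, 298, 961]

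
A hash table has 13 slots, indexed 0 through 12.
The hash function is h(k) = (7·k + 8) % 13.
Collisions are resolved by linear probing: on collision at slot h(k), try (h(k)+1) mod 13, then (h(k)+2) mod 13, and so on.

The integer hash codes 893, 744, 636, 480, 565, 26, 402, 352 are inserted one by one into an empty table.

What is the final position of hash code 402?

4

893: h=6 → slot 6
744: h=3 → slot 3
636: h=1 → slot 1
480: h=1, probe 1,2 → slot 2
565: h=11 → slot 11
26: h=8 → slot 8
402: h=1, probe 1,2,3,4 → slot 4
352: h=2, probe 2,3,4,5 → slot 5
Table: [-, 636, 480, 744, 402, 352, 893, -, 26, -, -, 565, -]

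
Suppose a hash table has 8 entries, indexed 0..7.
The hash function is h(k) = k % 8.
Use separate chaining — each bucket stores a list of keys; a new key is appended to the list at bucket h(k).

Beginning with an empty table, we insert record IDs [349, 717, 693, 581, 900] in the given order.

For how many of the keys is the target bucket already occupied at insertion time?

3

349 -> bucket 5
717 -> bucket 5 (collision)
693 -> bucket 5 (collision)
581 -> bucket 5 (collision)
900 -> bucket 4
Final buckets:
0: —
1: —
2: —
3: —
4: 900
5: 349 -> 717 -> 693 -> 581
6: —
7: —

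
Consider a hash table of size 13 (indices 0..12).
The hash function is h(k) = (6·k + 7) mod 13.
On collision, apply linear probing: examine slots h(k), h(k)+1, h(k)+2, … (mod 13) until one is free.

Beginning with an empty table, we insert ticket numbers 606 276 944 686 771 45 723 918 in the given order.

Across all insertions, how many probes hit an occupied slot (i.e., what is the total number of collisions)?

12

Insert 606: h=3, slot 3 empty -> index 3.
Insert 276: h=12, slot 12 empty -> index 12.
Insert 944: h=3, slot 3 occupied -> index 4.
Insert 686: h=2, slot 2 empty -> index 2.
Insert 771: h=5, slot 5 empty -> index 5.
Insert 45: h=4, slots 4,5 occupied -> index 6.
Insert 723: h=3, slots 3,4,5,6 occupied -> index 7.
Insert 918: h=3, slots 3,4,5,6,7 occupied -> index 8.
Table: [-, -, 686, 606, 944, 771, 45, 723, 918, -, -, -, 276]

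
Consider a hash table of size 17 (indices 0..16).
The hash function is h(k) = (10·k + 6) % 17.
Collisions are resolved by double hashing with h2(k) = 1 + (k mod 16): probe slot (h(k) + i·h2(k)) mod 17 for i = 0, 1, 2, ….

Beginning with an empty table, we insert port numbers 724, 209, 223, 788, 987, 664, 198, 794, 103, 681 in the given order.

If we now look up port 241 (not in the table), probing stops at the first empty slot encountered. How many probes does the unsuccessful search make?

5

724: h=4 -> slot 4
209: h=5 -> slot 5
223: h=9 -> slot 9
788: h=15 -> slot 15
987: h=16 -> slot 16
664: h=16, h2=9, probe 16,8 -> slot 8
198: h=14 -> slot 14
794: h=7 -> slot 7
103: h=16, h2=8, probe 16,7,15,6 -> slot 6
681: h=16, h2=10, probe 16,9,2 -> slot 2
Table: [∅, ∅, 681, ∅, 724, 209, 103, 794, 664, 223, ∅, ∅, ∅, ∅, 198, 788, 987]
Lookup 241: h=2, h2=2, probe 2,4,6,8,10 → slot 10 empty, not found.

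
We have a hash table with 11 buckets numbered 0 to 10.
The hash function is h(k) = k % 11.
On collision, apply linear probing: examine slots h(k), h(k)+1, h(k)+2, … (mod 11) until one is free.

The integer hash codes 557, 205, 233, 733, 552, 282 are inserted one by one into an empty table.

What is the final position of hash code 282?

10

557 hashes to 7; slot 7 is free -> place at 7.
205 hashes to 7; 7 taken -> place at 8.
233 hashes to 2; slot 2 is free -> place at 2.
733 hashes to 7; 7,8 taken -> place at 9.
552 hashes to 2; 2 taken -> place at 3.
282 hashes to 7; 7,8,9 taken -> place at 10.
Table: [., ., 233, 552, ., ., ., 557, 205, 733, 282]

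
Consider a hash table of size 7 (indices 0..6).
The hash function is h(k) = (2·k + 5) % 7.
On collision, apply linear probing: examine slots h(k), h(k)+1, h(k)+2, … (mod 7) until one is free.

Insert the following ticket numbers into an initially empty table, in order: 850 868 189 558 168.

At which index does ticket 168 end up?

850 hashes to 4; slot 4 is free => place at 4.
868 hashes to 5; slot 5 is free => place at 5.
189 hashes to 5; 5 taken => place at 6.
558 hashes to 1; slot 1 is free => place at 1.
168 hashes to 5; 5,6 taken => place at 0.
Table: [168, 558, -, -, 850, 868, 189]

0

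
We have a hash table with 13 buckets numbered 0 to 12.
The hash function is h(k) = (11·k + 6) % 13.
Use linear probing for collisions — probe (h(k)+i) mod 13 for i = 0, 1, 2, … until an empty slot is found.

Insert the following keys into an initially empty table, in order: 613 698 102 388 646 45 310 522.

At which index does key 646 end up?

3

Insert 613: h=2, slot 2 empty -> index 2.
Insert 698: h=1, slot 1 empty -> index 1.
Insert 102: h=10, slot 10 empty -> index 10.
Insert 388: h=10, slot 10 occupied -> index 11.
Insert 646: h=1, slots 1,2 occupied -> index 3.
Insert 45: h=7, slot 7 empty -> index 7.
Insert 310: h=10, slots 10,11 occupied -> index 12.
Insert 522: h=2, slots 2,3 occupied -> index 4.
Table: [∅, 698, 613, 646, 522, ∅, ∅, 45, ∅, ∅, 102, 388, 310]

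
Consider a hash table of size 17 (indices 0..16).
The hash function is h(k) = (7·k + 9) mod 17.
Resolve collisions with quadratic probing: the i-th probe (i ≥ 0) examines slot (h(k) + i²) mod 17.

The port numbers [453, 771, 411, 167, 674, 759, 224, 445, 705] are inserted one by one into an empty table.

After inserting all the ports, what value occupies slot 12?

445

Insert 453: h=1, slot 1 empty → index 1.
Insert 771: h=0, slot 0 empty → index 0.
Insert 411: h=13, slot 13 empty → index 13.
Insert 167: h=5, slot 5 empty → index 5.
Insert 674: h=1, slot 1 occupied → index 2.
Insert 759: h=1, slots 1,2,5 occupied → index 10.
Insert 224: h=13, slot 13 occupied → index 14.
Insert 445: h=13, slots 13,14,0,5 occupied → index 12.
Insert 705: h=14, slot 14 occupied → index 15.
Table: [771, 453, 674, _, _, 167, _, _, _, _, 759, _, 445, 411, 224, 705, _]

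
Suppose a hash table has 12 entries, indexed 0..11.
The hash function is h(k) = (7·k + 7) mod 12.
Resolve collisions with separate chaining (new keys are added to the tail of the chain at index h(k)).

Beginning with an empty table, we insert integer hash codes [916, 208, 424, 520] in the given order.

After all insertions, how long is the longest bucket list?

4

Insert 916: h=11, bucket 11 empty -> new chain.
Insert 208: h=11, bucket 11 nonempty -> append to chain.
Insert 424: h=11, bucket 11 nonempty -> append to chain.
Insert 520: h=11, bucket 11 nonempty -> append to chain.
Final buckets:
0: _
1: _
2: _
3: _
4: _
5: _
6: _
7: _
8: _
9: _
10: _
11: 916 -> 208 -> 424 -> 520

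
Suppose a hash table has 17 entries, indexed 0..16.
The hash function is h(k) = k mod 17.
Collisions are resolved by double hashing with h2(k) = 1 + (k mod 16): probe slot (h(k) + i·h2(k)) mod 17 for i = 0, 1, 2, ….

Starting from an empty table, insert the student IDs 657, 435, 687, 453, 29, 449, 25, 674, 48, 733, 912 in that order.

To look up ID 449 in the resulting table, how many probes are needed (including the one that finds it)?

2

657 hashes to 11; slot 11 is free => place at 11.
435 hashes to 10; slot 10 is free => place at 10.
687 hashes to 7; slot 7 is free => place at 7.
453 hashes to 11, h2=6; 11 taken => place at 0.
29 hashes to 12; slot 12 is free => place at 12.
449 hashes to 7, h2=2; 7 taken => place at 9.
25 hashes to 8; slot 8 is free => place at 8.
674 hashes to 11, h2=3; 11 taken => place at 14.
48 hashes to 14, h2=1; 14 taken => place at 15.
733 hashes to 2; slot 2 is free => place at 2.
912 hashes to 11, h2=1; 11,12 taken => place at 13.
Table: [453, ∅, 733, ∅, ∅, ∅, ∅, 687, 25, 449, 435, 657, 29, 912, 674, 48, ∅]
Lookup 449: h=7, h2=2, probe 7,9 → found at 9.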